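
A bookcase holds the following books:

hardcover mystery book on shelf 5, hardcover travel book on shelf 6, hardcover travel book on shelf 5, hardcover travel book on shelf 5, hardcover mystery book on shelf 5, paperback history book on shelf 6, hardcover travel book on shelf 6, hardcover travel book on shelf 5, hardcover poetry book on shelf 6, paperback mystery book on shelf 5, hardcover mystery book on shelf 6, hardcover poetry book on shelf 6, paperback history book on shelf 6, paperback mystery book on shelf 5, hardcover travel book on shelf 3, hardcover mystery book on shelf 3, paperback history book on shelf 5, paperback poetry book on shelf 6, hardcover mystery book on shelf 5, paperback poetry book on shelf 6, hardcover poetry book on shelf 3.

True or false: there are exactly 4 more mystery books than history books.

There are 7 mystery books.
There are 3 history books.
The claim requires 7 − 3 (= 4) to equal 4, which holds.

True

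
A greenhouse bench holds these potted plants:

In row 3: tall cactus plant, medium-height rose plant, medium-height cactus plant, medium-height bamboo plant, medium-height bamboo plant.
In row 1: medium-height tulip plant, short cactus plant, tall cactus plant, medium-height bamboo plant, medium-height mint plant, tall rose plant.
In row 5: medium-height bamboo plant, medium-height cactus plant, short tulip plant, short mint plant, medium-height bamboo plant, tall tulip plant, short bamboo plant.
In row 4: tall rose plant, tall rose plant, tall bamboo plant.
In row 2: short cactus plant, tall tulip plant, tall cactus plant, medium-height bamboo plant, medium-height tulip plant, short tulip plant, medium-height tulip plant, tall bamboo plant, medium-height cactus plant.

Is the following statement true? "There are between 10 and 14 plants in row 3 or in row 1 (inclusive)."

True

|plants in row 3 or in row 1| = 11.
The claim requires 10 ≤ 11 ≤ 14, which holds.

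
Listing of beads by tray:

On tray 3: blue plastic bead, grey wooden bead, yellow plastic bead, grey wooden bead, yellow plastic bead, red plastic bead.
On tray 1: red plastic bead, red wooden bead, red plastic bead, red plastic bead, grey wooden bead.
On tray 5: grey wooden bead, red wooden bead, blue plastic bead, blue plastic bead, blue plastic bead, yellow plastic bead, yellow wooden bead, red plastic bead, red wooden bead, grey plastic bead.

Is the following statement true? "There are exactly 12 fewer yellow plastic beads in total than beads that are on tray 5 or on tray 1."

There are 3 yellow plastic beads.
There are 15 beads on tray 5 or on tray 1.
The claim requires 15 − 3 (= 12) to equal 12, which holds.

True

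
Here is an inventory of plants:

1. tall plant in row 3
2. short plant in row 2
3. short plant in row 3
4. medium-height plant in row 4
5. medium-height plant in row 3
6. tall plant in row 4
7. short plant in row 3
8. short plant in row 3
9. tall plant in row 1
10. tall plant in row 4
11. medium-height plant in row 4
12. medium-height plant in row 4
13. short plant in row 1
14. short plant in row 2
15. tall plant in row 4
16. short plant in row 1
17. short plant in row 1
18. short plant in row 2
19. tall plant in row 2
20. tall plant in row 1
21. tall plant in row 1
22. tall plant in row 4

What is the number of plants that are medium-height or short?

13

medium-height: 4; short: 9; together 4 + 9 = 13.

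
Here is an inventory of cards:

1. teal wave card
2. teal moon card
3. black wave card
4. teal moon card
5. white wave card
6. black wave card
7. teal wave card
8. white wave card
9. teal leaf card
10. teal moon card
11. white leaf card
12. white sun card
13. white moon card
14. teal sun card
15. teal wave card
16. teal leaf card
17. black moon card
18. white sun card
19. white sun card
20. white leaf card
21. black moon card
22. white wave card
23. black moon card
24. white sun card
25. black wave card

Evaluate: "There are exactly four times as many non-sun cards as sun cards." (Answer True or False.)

True

|non-sun cards| = 20.
|sun cards| = 5.
The claim requires 20 = 4 × 5 = 20, which holds.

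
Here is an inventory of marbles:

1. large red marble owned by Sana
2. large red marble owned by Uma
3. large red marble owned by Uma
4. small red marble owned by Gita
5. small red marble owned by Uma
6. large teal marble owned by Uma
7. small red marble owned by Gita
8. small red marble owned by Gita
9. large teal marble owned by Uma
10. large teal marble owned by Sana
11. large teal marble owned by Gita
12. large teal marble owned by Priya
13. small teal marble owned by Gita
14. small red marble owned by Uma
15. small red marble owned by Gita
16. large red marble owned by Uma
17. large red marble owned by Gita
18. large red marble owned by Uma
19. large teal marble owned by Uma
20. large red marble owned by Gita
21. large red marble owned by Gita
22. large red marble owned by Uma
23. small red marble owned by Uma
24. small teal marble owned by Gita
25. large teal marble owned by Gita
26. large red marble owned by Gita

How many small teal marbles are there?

2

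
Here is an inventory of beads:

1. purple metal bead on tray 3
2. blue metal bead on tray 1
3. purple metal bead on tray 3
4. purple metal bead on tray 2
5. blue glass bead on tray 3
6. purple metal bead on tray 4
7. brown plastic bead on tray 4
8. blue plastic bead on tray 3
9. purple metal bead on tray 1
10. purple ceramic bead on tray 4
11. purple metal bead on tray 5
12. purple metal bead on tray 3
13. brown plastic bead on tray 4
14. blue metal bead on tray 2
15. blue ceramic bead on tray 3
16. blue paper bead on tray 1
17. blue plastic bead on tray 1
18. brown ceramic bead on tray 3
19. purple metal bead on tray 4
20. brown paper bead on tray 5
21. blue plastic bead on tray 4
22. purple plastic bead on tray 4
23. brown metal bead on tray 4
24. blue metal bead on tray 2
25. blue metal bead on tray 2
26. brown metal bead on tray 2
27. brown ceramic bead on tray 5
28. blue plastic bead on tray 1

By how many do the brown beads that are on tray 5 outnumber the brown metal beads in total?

brown beads on tray 5: 2.
brown metal beads: 2.
2 − 2 = 0.

0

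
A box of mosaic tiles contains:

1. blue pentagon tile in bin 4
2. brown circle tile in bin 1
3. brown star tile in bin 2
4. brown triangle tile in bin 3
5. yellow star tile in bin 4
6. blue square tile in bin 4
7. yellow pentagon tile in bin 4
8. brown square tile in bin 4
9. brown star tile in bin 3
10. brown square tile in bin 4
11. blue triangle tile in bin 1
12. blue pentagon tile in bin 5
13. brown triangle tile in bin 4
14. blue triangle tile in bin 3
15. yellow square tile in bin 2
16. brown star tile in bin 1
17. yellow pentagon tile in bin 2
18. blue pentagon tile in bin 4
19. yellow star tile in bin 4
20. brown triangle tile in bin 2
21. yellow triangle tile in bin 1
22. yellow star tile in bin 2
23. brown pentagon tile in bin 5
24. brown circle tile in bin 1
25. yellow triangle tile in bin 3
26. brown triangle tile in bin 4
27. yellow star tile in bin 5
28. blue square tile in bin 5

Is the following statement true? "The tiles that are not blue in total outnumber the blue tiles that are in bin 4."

|tiles that are not blue| = 21.
|blue tiles in bin 4| = 3.
The claim requires 21 > 3, which holds.

True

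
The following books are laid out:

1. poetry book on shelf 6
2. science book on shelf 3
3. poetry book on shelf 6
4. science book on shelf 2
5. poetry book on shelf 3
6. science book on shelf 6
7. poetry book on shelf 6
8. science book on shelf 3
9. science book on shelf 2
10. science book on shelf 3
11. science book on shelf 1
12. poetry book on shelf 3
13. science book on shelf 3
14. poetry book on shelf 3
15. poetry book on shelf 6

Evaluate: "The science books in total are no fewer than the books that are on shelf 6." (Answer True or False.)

There are 8 science books.
There are 5 books on shelf 6.
The claim requires 8 ≥ 5, which holds.

True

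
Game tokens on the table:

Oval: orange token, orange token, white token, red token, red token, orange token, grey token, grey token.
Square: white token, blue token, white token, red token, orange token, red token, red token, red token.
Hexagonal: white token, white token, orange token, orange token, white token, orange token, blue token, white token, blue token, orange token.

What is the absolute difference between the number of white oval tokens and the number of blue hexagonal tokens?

1

white oval tokens: 1. blue hexagonal tokens: 2.
|1 − 2| = 2 − 1 = 1.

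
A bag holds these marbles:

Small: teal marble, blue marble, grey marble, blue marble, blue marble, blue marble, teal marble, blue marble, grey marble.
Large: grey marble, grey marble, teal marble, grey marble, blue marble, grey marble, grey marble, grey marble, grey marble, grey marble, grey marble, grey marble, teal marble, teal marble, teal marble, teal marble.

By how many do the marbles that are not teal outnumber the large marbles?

marbles that are not teal: 18.
large marbles: 16.
18 − 16 = 2.

2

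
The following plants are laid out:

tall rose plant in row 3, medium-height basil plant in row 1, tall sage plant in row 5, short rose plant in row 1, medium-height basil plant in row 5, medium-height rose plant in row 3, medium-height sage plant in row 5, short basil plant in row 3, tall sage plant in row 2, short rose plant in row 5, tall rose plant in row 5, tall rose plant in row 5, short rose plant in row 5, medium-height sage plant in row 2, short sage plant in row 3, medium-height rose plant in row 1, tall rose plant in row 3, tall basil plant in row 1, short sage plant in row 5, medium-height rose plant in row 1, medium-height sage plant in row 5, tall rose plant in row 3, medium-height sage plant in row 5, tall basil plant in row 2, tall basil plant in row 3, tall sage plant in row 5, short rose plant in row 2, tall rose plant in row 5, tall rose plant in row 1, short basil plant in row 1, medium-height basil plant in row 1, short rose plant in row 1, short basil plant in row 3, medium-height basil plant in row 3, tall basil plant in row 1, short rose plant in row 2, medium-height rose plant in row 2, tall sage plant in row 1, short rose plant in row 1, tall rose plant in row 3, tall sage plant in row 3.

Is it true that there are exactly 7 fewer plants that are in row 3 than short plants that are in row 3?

There are 11 plants in row 3.
There are 3 short plants in row 3.
The claim requires 3 − 11 (= -8) to equal 7, which does not hold.

False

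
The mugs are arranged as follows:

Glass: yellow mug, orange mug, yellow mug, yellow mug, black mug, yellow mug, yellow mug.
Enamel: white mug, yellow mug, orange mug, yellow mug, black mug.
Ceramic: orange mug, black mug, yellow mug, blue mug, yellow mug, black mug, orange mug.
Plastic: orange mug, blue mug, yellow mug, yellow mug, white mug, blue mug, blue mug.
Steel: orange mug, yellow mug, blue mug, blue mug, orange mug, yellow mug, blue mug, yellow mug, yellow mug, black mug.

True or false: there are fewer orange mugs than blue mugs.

orange mugs: 7.
blue mugs: 7.
The claim requires 7 < 7, which does not hold.

False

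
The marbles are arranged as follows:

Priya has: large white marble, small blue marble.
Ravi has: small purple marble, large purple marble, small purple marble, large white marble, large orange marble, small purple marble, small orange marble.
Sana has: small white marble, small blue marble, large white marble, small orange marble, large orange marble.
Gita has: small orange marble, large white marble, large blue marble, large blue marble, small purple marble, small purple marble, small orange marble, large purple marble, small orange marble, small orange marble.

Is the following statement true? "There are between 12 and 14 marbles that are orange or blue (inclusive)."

marbles that are orange or blue: 12.
The claim requires 12 ≤ 12 ≤ 14, which holds.

True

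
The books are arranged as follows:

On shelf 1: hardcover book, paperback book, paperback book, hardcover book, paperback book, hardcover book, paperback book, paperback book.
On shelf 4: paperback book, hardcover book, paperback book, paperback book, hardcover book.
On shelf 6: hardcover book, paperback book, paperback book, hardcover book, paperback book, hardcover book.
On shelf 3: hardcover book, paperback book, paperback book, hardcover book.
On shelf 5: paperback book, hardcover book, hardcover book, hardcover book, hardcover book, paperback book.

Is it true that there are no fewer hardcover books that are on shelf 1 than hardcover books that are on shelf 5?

|hardcover books on shelf 1| = 3.
|hardcover books on shelf 5| = 4.
The claim requires 3 ≥ 4, which does not hold.

False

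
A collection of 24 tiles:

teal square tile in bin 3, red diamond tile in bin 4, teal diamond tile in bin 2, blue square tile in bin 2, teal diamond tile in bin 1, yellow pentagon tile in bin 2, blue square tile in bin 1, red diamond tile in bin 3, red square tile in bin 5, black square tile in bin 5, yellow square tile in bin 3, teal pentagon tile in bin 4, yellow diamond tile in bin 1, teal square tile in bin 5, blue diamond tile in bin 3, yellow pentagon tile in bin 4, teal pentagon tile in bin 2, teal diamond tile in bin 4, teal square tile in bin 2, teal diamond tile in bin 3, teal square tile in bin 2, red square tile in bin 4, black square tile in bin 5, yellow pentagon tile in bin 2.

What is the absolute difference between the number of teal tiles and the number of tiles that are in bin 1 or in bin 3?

2

teal tiles: 10. tiles in bin 1 or in bin 3: 8.
|10 − 8| = 10 − 8 = 2.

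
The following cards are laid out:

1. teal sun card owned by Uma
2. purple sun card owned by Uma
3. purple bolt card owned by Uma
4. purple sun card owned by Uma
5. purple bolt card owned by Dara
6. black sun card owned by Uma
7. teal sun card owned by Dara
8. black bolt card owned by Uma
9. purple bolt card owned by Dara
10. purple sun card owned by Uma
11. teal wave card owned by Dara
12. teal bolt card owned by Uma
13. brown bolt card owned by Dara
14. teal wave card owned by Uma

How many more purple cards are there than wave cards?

4

purple cards: 6.
wave cards: 2.
6 − 2 = 4.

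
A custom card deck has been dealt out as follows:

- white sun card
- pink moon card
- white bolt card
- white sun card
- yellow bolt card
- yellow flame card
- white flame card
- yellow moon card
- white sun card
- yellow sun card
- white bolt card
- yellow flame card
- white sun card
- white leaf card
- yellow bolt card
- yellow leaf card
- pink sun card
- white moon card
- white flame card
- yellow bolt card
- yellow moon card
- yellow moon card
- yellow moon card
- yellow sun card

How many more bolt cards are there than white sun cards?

bolt cards: 5.
white sun cards: 4.
5 − 4 = 1.

1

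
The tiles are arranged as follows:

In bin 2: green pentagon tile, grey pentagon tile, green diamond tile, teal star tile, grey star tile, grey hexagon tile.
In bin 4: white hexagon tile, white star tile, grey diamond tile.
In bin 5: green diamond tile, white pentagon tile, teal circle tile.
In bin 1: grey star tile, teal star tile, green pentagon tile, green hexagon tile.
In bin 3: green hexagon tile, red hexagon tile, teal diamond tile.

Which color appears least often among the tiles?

Counts by color: green 6, grey 5, teal 4, white 3, red 1.
The minimum is 1, held uniquely by red.

red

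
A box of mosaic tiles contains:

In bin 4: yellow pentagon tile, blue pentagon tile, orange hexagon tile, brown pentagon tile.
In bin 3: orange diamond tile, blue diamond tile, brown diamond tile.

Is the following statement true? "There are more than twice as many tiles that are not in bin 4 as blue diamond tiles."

tiles that are not in bin 4: 3.
blue diamond tiles: 1.
The claim requires 3 > 2 × 1 = 2, which holds.

True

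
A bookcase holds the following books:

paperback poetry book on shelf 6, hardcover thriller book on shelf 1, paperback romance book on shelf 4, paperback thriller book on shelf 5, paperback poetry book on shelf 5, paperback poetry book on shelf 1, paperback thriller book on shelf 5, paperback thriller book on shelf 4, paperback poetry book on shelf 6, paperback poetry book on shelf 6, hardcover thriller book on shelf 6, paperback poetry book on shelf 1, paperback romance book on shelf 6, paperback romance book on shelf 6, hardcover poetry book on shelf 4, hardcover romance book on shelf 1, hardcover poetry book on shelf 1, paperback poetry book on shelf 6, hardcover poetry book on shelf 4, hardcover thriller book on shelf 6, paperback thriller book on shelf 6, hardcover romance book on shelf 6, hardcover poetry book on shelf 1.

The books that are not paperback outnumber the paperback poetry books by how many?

books that are not paperback: 9.
paperback poetry books: 7.
9 − 7 = 2.

2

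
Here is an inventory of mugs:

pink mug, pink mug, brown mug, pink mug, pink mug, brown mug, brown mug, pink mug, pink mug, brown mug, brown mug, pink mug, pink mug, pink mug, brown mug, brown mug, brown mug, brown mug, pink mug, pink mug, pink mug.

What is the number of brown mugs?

9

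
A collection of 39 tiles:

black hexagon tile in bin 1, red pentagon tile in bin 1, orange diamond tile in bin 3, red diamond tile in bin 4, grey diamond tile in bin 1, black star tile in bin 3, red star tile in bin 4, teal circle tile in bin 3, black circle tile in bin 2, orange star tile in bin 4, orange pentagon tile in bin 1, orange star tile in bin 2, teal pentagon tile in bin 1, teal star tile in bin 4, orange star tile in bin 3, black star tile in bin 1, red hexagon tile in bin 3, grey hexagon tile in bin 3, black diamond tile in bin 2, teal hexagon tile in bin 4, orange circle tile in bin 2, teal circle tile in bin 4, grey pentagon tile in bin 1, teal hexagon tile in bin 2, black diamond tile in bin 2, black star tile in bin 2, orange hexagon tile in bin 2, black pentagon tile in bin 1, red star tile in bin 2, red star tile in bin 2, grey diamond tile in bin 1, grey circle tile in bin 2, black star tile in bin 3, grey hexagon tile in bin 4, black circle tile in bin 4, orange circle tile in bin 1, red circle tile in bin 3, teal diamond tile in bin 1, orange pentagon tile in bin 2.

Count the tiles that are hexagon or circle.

circle: 8; hexagon: 7; together 8 + 7 = 15.

15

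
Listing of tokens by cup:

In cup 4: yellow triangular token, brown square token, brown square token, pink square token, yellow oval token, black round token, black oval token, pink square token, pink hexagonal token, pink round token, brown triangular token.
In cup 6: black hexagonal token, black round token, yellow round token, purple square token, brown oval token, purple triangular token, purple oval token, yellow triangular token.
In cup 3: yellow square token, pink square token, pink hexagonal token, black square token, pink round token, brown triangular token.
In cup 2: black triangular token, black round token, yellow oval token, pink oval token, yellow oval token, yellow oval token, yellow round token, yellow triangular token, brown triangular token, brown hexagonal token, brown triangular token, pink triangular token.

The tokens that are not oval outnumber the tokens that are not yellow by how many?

2

tokens that are not oval: 29.
tokens that are not yellow: 27.
29 − 27 = 2.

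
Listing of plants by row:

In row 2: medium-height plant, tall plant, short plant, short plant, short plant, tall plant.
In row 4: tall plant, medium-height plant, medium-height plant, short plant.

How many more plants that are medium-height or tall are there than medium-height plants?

3

plants that are medium-height or tall: 6.
medium-height plants: 3.
6 − 3 = 3.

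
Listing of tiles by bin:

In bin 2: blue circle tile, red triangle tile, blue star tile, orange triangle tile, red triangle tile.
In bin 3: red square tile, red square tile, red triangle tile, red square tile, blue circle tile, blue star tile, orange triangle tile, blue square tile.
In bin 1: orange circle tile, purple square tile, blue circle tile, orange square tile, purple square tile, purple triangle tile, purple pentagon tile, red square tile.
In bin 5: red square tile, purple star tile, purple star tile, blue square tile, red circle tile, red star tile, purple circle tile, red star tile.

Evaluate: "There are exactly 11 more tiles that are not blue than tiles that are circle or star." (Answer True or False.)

tiles that are not blue: 22.
tiles that are circle or star: 12.
The claim requires 22 − 12 (= 10) to equal 11, which does not hold.

False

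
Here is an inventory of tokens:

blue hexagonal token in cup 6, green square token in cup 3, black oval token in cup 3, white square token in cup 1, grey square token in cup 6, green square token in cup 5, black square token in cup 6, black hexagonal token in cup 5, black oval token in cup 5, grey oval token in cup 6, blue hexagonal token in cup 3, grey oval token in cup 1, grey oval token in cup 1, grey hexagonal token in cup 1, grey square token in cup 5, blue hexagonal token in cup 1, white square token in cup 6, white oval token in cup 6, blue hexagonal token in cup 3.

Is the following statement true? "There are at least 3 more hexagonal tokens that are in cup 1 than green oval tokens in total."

False

There are 2 hexagonal tokens in cup 1.
There are 0 green oval tokens.
The claim requires 2 − 0 = 2 ≥ 3, which does not hold.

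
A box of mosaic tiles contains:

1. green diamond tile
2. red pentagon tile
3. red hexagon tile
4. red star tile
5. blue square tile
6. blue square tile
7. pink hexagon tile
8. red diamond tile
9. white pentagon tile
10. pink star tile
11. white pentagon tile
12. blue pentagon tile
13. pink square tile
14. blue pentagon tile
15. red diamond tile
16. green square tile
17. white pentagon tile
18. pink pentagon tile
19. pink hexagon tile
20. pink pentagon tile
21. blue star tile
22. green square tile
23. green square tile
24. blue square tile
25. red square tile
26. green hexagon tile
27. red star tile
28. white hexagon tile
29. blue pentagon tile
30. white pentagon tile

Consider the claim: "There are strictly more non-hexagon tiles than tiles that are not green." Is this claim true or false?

False

non-hexagon tiles: 25.
tiles that are not green: 25.
The claim requires 25 > 25, which does not hold.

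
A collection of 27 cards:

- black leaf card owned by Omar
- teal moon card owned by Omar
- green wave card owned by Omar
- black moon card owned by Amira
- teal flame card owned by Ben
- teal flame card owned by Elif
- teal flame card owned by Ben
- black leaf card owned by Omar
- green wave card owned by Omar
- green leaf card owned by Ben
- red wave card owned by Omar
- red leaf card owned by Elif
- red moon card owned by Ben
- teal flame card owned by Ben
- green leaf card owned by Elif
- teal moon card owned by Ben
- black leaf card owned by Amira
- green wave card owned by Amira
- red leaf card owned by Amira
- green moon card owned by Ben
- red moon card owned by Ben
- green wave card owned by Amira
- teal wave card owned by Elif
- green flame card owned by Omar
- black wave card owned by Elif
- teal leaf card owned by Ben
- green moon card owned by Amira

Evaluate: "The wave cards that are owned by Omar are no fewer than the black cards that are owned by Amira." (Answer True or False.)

wave cards owned by Omar: 3.
black cards owned by Amira: 2.
The claim requires 3 ≥ 2, which holds.

True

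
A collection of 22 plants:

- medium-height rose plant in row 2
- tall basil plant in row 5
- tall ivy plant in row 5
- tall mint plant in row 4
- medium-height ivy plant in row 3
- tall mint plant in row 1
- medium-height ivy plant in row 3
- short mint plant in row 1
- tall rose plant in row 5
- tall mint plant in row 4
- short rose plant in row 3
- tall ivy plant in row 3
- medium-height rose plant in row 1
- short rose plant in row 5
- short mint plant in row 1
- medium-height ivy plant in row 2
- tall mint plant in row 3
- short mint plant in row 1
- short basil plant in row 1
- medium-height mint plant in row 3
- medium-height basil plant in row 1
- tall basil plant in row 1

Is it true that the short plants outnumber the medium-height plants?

short plants: 6.
medium-height plants: 7.
The claim requires 6 > 7, which does not hold.

False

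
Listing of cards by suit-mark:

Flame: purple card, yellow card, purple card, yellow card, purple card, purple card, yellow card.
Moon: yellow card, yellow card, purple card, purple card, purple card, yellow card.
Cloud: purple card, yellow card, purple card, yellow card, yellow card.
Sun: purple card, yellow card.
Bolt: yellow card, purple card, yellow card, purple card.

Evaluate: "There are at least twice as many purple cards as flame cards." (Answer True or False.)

purple cards: 12.
flame cards: 7.
The claim requires 12 ≥ 2 × 7 = 14, which does not hold.

False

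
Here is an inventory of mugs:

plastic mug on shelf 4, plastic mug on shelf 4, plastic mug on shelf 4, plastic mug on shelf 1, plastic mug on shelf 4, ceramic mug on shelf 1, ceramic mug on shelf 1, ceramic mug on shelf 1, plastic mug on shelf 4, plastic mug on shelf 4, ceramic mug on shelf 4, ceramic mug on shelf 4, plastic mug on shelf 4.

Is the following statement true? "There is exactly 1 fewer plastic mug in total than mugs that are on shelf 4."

|plastic mugs| = 8.
|mugs on shelf 4| = 9.
The claim requires 9 − 8 (= 1) to equal 1, which holds.

True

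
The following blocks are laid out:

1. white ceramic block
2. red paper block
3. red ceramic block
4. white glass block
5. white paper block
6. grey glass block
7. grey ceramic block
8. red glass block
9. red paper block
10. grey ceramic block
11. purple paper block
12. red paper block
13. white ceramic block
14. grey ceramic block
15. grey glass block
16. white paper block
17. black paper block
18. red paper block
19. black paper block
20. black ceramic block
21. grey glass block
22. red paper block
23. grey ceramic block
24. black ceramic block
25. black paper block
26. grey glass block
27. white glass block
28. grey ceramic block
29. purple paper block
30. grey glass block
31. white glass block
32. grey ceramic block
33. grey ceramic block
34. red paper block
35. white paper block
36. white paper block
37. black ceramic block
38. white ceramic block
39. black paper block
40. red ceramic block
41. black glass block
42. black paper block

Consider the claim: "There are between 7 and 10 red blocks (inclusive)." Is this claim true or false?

red blocks: 9.
The claim requires 7 ≤ 9 ≤ 10, which holds.

True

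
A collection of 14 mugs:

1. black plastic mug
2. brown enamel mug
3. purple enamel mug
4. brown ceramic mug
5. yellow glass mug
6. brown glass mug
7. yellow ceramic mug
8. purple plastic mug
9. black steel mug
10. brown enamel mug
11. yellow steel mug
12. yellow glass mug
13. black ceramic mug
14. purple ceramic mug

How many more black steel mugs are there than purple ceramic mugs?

black steel mugs: 1.
purple ceramic mugs: 1.
1 − 1 = 0.

0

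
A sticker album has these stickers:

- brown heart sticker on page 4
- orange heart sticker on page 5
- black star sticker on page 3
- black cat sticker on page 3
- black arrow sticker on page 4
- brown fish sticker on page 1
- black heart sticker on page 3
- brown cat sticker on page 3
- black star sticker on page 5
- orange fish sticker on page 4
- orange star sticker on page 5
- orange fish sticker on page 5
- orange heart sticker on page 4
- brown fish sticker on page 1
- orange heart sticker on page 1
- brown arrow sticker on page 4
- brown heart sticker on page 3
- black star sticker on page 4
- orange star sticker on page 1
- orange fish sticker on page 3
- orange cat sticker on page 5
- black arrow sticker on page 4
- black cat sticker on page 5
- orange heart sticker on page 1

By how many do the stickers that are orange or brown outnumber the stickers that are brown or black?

stickers that are orange or brown: 16.
stickers that are brown or black: 14.
16 − 14 = 2.

2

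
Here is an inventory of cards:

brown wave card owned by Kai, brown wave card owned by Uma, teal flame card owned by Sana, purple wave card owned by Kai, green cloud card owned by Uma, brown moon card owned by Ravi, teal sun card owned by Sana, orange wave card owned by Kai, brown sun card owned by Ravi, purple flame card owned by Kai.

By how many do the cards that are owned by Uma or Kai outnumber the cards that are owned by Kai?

2

cards owned by Uma or Kai: 6.
cards owned by Kai: 4.
6 − 4 = 2.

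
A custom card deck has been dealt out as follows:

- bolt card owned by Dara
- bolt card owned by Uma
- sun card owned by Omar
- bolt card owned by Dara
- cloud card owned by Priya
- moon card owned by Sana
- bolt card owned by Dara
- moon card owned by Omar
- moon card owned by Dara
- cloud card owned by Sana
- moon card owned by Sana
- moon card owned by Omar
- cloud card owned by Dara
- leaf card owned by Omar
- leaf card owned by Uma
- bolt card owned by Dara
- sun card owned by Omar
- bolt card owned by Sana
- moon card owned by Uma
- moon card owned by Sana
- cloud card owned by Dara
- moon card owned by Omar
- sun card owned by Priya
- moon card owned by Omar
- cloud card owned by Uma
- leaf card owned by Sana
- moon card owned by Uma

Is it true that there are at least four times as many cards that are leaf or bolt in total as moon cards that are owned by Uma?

There are 9 cards that are leaf or bolt.
Count of moon cards owned by Uma: 2.
The claim requires 9 ≥ 4 × 2 = 8, which holds.

True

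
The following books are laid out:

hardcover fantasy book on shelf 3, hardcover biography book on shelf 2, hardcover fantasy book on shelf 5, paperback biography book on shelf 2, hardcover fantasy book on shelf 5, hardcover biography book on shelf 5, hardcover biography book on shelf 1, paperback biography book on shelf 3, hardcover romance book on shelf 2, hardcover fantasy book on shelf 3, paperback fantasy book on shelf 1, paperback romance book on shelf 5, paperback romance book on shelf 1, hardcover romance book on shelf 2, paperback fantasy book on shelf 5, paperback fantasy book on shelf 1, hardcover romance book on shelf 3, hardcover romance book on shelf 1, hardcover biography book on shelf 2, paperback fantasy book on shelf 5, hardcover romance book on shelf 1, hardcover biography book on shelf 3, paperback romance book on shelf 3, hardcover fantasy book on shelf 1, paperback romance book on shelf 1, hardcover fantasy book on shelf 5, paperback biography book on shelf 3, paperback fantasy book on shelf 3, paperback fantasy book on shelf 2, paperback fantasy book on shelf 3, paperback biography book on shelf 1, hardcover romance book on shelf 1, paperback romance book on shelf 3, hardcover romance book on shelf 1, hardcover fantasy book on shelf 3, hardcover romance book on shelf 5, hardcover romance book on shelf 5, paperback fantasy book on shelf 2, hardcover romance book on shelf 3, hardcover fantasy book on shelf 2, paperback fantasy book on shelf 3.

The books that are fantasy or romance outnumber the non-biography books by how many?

books that are fantasy or romance: 32.
non-biography books: 32.
32 − 32 = 0.

0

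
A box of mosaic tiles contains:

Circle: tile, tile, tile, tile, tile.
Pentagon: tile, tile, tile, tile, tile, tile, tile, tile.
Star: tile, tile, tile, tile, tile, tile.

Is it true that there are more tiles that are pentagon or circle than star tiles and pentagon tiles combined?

False

tiles that are pentagon or circle: 13.
star tiles: 6; pentagon tiles: 8; combined: 6 + 8 = 14.
The claim requires 13 > 14, which does not hold.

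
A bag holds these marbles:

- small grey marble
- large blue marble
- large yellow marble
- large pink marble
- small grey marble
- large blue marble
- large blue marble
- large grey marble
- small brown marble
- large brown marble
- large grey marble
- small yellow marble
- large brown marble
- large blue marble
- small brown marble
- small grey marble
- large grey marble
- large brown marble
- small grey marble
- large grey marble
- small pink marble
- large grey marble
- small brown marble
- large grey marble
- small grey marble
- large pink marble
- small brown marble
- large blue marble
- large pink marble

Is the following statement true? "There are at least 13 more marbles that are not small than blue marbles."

True

marbles that are not small: 18.
blue marbles: 5.
The claim requires 18 − 5 = 13 ≥ 13, which holds.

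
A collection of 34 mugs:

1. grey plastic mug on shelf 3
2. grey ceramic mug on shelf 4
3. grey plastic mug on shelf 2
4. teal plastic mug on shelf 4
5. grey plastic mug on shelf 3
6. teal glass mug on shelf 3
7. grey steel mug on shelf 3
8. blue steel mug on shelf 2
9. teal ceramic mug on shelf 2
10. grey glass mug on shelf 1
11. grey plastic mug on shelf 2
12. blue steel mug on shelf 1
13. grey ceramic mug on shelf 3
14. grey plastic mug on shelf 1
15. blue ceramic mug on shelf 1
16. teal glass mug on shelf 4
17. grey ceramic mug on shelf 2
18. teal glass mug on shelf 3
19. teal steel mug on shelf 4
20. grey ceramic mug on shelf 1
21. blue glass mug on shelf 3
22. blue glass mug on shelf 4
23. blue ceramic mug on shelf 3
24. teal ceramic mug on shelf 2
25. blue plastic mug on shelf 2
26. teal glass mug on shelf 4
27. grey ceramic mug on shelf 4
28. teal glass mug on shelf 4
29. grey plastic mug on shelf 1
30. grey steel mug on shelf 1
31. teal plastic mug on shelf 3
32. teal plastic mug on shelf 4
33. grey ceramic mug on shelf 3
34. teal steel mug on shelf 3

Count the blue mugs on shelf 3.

2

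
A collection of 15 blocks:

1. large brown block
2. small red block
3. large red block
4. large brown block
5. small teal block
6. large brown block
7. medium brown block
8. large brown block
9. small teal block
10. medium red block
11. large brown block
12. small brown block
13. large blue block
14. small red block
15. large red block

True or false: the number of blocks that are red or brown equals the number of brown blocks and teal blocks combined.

False

blocks that are red or brown: 12.
brown blocks: 7; teal blocks: 2; combined: 7 + 2 = 9.
The claim requires 12 = 9, which does not hold.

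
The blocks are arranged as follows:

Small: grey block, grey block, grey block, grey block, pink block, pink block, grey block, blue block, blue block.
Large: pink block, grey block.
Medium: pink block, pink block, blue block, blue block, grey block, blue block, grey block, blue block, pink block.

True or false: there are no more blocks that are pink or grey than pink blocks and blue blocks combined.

There are 14 blocks that are pink or grey.
pink blocks: 6; blue blocks: 6; combined: 6 + 6 = 12.
The claim requires 14 ≤ 12, which does not hold.

False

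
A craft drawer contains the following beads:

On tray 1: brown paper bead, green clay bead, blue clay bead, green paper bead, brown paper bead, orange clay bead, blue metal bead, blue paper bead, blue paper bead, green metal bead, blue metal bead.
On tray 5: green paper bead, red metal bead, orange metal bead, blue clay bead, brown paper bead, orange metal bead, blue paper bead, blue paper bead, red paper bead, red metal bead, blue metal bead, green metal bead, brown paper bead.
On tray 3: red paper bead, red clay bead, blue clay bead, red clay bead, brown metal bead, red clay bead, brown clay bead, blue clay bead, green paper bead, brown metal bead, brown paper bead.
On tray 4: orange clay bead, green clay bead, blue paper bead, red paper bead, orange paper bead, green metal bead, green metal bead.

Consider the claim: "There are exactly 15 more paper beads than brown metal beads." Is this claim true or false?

True

paper beads: 17.
brown metal beads: 2.
The claim requires 17 − 2 (= 15) to equal 15, which holds.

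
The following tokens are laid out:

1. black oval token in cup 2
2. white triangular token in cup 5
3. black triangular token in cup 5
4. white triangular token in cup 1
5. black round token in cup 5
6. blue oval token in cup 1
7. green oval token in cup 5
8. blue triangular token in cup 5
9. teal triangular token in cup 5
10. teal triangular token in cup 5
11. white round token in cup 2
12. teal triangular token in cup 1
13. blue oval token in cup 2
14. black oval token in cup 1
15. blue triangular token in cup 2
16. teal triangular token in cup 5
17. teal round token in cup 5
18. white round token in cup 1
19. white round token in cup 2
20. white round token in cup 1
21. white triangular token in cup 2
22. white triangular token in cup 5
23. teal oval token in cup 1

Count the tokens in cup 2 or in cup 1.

13

in cup 1: 7; in cup 2: 6; together 7 + 6 = 13.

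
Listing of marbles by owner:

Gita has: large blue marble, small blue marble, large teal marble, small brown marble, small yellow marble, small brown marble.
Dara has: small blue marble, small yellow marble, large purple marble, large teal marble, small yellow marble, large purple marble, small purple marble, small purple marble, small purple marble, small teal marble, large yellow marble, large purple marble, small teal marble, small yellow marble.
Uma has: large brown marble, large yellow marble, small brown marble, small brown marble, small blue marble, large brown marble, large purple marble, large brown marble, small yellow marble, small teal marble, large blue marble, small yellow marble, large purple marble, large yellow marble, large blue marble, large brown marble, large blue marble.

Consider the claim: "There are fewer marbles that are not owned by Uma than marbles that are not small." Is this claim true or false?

marbles that are not owned by Uma: 20.
marbles that are not small: 18.
The claim requires 20 < 18, which does not hold.

False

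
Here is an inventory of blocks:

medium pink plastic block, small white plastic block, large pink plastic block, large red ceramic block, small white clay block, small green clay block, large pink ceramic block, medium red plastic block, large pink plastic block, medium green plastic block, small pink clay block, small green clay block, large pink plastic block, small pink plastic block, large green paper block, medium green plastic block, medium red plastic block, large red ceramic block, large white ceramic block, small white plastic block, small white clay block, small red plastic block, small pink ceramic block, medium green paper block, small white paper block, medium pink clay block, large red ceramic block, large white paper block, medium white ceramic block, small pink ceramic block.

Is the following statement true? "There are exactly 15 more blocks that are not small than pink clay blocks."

blocks that are not small: 18.
pink clay blocks: 2.
The claim requires 18 − 2 (= 16) to equal 15, which does not hold.

False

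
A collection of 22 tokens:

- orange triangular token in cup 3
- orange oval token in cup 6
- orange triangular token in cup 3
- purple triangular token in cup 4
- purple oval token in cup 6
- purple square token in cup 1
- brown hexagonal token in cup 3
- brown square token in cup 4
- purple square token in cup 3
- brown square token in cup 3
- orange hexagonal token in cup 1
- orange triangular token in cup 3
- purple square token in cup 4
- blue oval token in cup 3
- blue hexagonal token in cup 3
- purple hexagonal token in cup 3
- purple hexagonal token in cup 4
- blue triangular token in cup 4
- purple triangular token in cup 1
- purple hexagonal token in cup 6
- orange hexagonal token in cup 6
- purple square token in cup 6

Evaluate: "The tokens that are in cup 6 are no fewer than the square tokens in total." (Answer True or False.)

False

tokens in cup 6: 5.
square tokens: 6.
The claim requires 5 ≥ 6, which does not hold.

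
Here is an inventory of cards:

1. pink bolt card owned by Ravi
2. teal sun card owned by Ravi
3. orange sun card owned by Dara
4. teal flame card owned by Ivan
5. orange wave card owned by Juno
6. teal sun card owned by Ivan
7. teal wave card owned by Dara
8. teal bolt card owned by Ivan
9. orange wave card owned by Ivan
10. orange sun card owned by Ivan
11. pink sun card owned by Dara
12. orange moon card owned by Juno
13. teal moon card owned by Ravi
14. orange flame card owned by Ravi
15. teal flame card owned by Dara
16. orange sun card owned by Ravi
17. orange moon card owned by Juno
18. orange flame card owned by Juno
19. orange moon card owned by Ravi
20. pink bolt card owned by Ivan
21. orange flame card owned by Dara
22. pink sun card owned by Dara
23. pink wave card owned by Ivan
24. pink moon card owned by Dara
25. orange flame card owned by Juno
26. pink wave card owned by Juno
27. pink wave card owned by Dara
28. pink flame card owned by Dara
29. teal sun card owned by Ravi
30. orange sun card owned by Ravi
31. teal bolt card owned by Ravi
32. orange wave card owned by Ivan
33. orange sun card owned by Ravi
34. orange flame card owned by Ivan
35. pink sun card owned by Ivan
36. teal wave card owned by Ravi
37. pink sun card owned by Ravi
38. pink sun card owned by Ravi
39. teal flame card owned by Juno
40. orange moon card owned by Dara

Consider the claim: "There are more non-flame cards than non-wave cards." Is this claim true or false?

|non-flame cards| = 31.
|non-wave cards| = 32.
The claim requires 31 > 32, which does not hold.

False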